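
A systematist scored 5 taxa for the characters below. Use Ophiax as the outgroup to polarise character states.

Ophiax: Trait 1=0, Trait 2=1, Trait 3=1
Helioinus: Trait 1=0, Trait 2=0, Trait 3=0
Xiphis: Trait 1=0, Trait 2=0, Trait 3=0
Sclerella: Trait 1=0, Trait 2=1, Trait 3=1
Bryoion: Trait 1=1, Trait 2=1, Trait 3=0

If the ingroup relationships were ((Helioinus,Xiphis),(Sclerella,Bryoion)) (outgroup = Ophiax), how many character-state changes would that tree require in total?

4

Map each character onto ((Helioinus,Xiphis),(Sclerella,Bryoion)) (rooted by Ophiax) and count the minimum state changes it requires (Fitch parsimony):
Trait 1: 1; Trait 2: 1; Trait 3: 2.
Total tree length = 4.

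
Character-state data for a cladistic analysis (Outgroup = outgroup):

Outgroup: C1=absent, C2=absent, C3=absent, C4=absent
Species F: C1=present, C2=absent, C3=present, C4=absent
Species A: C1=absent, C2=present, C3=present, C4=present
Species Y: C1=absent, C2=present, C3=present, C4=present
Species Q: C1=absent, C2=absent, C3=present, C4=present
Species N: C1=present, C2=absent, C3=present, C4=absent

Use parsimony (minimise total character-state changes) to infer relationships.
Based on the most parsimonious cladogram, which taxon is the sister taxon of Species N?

The outgroup has state 'absent' for every character, so 'present' is the derived state throughout.
C1 (derived state 'present') is shared by Species F and Species N — a synapomorphy uniting that clade.
Only Species A and Species Y show the derived state 'present' for C2, supporting them as a clade.
C3 (derived state 'present') is shared by all ingroup taxa — unites the whole ingroup.
Only Species A, Species Q, and Species Y show the derived state 'present' for C4, supporting them as a clade.
Most parsimonious ingroup topology: ((Species F,Species N),((Species A,Species Y),Species Q)).
Species N and Species F form a cherry on this tree, so they are sister taxa.

Species F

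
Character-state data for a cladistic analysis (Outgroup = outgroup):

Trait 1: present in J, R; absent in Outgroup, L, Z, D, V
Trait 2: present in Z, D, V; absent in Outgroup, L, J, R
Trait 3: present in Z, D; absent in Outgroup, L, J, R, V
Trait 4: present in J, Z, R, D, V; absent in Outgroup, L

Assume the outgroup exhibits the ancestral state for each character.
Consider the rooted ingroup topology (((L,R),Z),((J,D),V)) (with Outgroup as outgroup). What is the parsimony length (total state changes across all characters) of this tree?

Map each character onto (((L,R),Z),((J,D),V)) (rooted by Outgroup) and count the minimum state changes it requires (Fitch parsimony):
Trait 1: 2; Trait 2: 3; Trait 3: 2; Trait 4: 2.
Total tree length = 9.

9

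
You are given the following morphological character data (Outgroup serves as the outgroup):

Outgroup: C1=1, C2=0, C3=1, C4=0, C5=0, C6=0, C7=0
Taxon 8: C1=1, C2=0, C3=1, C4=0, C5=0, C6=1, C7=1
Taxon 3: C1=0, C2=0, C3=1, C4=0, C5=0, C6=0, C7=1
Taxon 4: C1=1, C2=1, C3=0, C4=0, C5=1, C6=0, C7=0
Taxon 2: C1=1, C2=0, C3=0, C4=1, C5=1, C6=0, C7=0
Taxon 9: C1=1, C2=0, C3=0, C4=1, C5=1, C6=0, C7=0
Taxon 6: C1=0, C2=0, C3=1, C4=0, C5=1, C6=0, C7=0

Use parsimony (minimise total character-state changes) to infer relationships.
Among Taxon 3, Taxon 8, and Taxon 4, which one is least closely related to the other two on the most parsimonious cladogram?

Taxon 4

Character polarity is set by the outgroup: the derived state is whichever differs from the outgroup's state, so for C1, C3 the derived state is '0', and for the remaining characters it is '1'.
C1 (state '0') occurs in Taxon 3 and Taxon 6 but conflicts with the nesting implied by the other characters — most parsimoniously interpreted as homoplasy.
C2: derived state '1' in Taxon 4 only — an autapomorphy, so it tells us nothing about relationships among taxa.
C3 (derived state '0') is shared by Taxon 2, Taxon 4, and Taxon 9 — a synapomorphy uniting that clade.
Only Taxon 2 and Taxon 9 show the derived state '1' for C4, supporting them as a clade.
C5 (derived state '1') is shared by Taxon 2, Taxon 4, Taxon 6, and Taxon 9 — a synapomorphy uniting that clade.
C6 (derived state '1') is unique to Taxon 8 (autapomorphy; uninformative for grouping).
Only Taxon 3 and Taxon 8 show the derived state '1' for C7, supporting them as a clade.
Most parsimonious ingroup topology: ((Taxon 8,Taxon 3),((Taxon 4,(Taxon 2,Taxon 9)),Taxon 6)).
Taxon 8 and Taxon 3 share a more recent common ancestor with each other than either does with Taxon 4, so Taxon 4 is the least closely related of the three.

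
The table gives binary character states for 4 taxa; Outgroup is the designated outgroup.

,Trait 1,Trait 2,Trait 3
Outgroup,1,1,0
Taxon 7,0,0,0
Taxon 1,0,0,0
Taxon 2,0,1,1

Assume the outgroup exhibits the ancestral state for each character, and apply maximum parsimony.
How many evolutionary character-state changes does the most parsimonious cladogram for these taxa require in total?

Character polarity is set by the outgroup: the derived state is whichever differs from the outgroup's state, so for Trait 1, Trait 2 the derived state is '0', and for the remaining characters it is '1'.
Trait 1 (derived state '0') is shared by all ingroup taxa — unites the whole ingroup.
Only Taxon 1 and Taxon 7 show the derived state '0' for Trait 2, supporting them as a clade.
Trait 3 (derived state '1') is unique to Taxon 2 (autapomorphy; uninformative for grouping).
Most parsimonious ingroup topology: ((Taxon 7,Taxon 1),Taxon 2).
Changes per character on this tree: Trait 1: 1; Trait 2: 1; Trait 3: 1.
Total = 3.

3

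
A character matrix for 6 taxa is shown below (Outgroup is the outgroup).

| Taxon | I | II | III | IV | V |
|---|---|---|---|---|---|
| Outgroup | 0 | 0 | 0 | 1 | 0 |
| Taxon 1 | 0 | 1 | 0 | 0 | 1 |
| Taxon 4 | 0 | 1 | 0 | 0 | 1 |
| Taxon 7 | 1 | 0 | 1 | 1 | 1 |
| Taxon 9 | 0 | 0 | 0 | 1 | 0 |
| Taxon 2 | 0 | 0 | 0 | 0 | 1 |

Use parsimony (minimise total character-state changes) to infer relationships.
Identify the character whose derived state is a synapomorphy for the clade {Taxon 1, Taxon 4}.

Character polarity is set by the outgroup: the derived state is whichever differs from the outgroup's state, so for IV the derived state is '0', and for the remaining characters it is '1'.
I: derived state '1' in Taxon 7 only — an autapomorphy, so it tells us nothing about relationships among taxa.
II: derived state '1' in Taxon 1 and Taxon 4 only — synapomorphy for {Taxon 1, Taxon 4}.
III (derived state '1') is unique to Taxon 7 (autapomorphy; uninformative for grouping).
Only Taxon 1, Taxon 2, and Taxon 4 show the derived state '0' for IV, supporting them as a clade.
V (derived state '1') is shared by Taxon 1, Taxon 2, Taxon 4, and Taxon 7 — a synapomorphy uniting that clade.
Most parsimonious ingroup topology: ((((Taxon 1,Taxon 4),Taxon 2),Taxon 7),Taxon 9).
The clade {Taxon 1, Taxon 4} is supported by II: its derived state '1' occurs in exactly those taxa and in no other taxon (including the outgroup).

II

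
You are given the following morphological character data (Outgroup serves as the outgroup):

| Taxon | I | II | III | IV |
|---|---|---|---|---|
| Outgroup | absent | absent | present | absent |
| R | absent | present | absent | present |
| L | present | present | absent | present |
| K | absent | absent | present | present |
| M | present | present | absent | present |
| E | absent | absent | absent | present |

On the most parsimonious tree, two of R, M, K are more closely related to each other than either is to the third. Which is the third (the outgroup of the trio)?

K

Character polarity is set by the outgroup: the derived state is whichever differs from the outgroup's state, so for III the derived state is 'absent', and for the remaining characters it is 'present'.
I (derived state 'present') is shared by L and M — a synapomorphy uniting that clade.
II (derived state 'present') is shared by L, M, and R — a synapomorphy uniting that clade.
III: derived state 'absent' in E, L, M, and R only — synapomorphy for {E, L, M, R}.
IV (derived state 'present') is shared by all ingroup taxa — unites the whole ingroup.
Most parsimonious ingroup topology: (((R,(L,M)),E),K).
R and M share a more recent common ancestor with each other than either does with K, so K is the least closely related of the three.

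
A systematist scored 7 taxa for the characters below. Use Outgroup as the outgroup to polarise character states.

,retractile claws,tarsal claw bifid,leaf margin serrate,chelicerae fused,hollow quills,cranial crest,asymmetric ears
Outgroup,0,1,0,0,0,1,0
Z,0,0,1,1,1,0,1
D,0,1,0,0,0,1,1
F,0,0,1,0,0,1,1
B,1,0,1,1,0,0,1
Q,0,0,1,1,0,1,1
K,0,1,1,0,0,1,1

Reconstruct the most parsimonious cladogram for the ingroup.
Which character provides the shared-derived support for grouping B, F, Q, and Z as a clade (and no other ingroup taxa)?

Character polarity is set by the outgroup: the derived state is whichever differs from the outgroup's state, so for tarsal claw bifid, cranial crest the derived state is '0', and for the remaining characters it is '1'.
retractile claws: derived state '1' in B only — an autapomorphy, so it tells us nothing about relationships among taxa.
Only B, F, Q, and Z show the derived state '0' for tarsal claw bifid, supporting them as a clade.
Only B, F, K, Q, and Z show the derived state '1' for leaf margin serrate, supporting them as a clade.
Only B, Q, and Z show the derived state '1' for chelicerae fused, supporting them as a clade.
hollow quills (derived state '1') is unique to Z (autapomorphy; uninformative for grouping).
Only B and Z show the derived state '0' for cranial crest, supporting them as a clade.
asymmetric ears (derived state '1') is shared by all ingroup taxa — unites the whole ingroup.
Most parsimonious ingroup topology: (((((Z,B),Q),F),K),D).
The clade {B, F, Q, Z} is supported by tarsal claw bifid: its derived state '0' occurs in exactly those taxa and in no other taxon (including the outgroup).

tarsal claw bifid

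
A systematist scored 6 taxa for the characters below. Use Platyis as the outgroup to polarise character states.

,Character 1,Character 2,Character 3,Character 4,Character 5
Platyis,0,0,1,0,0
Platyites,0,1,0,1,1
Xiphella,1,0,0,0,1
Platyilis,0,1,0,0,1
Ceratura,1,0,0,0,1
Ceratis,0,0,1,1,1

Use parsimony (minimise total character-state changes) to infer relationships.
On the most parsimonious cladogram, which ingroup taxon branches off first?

Character polarity is set by the outgroup: the derived state is whichever differs from the outgroup's state, so for Character 3 the derived state is '0', and for the remaining characters it is '1'.
Character 1 (derived state '1') is shared by Ceratura and Xiphella — a synapomorphy uniting that clade.
Character 2: derived state '1' in Platyilis and Platyites only — synapomorphy for {Platyilis, Platyites}.
Character 3: derived state '0' in Ceratura, Platyilis, Platyites, and Xiphella only — synapomorphy for {Ceratura, Platyilis, Platyites, Xiphella}.
Character 4 (state '1') occurs in Ceratis and Platyites but conflicts with the nesting implied by the other characters — most parsimoniously interpreted as homoplasy.
Character 5 (derived state '1') is shared by all ingroup taxa — unites the whole ingroup.
Most parsimonious ingroup topology: (((Platyites,Platyilis),(Xiphella,Ceratura)),Ceratis).
Ceratis is sister to the clade containing all other ingroup taxa, so it is the earliest-diverging (most basal) ingroup lineage.

Ceratis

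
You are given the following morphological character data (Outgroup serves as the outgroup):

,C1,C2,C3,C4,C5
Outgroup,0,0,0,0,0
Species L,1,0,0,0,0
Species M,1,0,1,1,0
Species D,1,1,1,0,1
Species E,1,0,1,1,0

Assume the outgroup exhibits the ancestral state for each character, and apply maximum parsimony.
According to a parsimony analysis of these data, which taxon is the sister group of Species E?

Species M

The outgroup has state '0' for every character, so '1' is the derived state throughout.
C1 (derived state '1') is shared by all ingroup taxa — unites the whole ingroup.
C2 (derived state '1') is unique to Species D (autapomorphy; uninformative for grouping).
C3: derived state '1' in Species D, Species E, and Species M only — synapomorphy for {Species D, Species E, Species M}.
C4: derived state '1' in Species E and Species M only — synapomorphy for {Species E, Species M}.
C5: derived state '1' in Species D only — an autapomorphy, so it tells us nothing about relationships among taxa.
Most parsimonious ingroup topology: (Species L,((Species M,Species E),Species D)).
Species E and Species M form a cherry on this tree, so they are sister taxa.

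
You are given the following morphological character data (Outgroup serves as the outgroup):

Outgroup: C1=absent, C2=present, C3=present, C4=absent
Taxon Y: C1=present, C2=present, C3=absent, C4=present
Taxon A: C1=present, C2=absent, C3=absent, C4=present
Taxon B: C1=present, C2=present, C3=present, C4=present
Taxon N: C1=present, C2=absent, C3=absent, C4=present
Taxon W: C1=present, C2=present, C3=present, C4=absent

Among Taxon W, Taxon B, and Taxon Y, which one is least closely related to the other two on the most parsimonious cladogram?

Character polarity is set by the outgroup: the derived state is whichever differs from the outgroup's state, so for C2, C3 the derived state is 'absent', and for the remaining characters it is 'present'.
C1 (derived state 'present') is shared by all ingroup taxa — unites the whole ingroup.
C2: derived state 'absent' in Taxon A and Taxon N only — synapomorphy for {Taxon A, Taxon N}.
Only Taxon A, Taxon N, and Taxon Y show the derived state 'absent' for C3, supporting them as a clade.
Only Taxon A, Taxon B, Taxon N, and Taxon Y show the derived state 'present' for C4, supporting them as a clade.
Most parsimonious ingroup topology: (((Taxon Y,(Taxon A,Taxon N)),Taxon B),Taxon W).
Taxon Y and Taxon B share a more recent common ancestor with each other than either does with Taxon W, so Taxon W is the least closely related of the three.

Taxon W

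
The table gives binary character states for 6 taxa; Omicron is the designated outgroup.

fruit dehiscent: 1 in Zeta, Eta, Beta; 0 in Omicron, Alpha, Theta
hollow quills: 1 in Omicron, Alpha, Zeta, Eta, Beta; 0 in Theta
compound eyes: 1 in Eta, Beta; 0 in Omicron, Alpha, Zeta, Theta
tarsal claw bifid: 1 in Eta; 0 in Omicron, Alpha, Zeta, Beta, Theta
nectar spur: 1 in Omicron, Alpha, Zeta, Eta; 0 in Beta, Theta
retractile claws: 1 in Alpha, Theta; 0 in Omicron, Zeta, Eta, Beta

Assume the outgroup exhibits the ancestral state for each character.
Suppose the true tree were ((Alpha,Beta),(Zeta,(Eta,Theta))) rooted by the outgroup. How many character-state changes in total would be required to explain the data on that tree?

11

Map each character onto ((Alpha,Beta),(Zeta,(Eta,Theta))) (rooted by Omicron) and count the minimum state changes it requires (Fitch parsimony):
fruit dehiscent: 3; hollow quills: 1; compound eyes: 2; tarsal claw bifid: 1; nectar spur: 2; retractile claws: 2.
Total tree length = 11.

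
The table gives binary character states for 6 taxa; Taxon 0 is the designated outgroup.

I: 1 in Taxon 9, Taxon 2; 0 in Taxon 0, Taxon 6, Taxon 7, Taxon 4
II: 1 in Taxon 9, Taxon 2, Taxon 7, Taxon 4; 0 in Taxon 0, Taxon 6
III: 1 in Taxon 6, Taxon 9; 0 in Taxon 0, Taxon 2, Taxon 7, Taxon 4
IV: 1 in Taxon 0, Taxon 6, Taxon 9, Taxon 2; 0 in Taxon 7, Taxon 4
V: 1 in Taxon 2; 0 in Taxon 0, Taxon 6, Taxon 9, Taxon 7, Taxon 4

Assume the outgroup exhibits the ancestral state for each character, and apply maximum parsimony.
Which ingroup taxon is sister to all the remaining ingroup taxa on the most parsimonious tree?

Taxon 6

Character polarity is set by the outgroup: the derived state is whichever differs from the outgroup's state, so for IV the derived state is '0', and for the remaining characters it is '1'.
I: derived state '1' in Taxon 2 and Taxon 9 only — synapomorphy for {Taxon 2, Taxon 9}.
Only Taxon 2, Taxon 4, Taxon 7, and Taxon 9 show the derived state '1' for II, supporting them as a clade.
III groups Taxon 6 and Taxon 9, which is incompatible with the clades supported by the remaining characters; treating it as convergent (homoplasy) costs fewer steps than any alternative tree.
Only Taxon 4 and Taxon 7 show the derived state '0' for IV, supporting them as a clade.
V: derived state '1' in Taxon 2 only — an autapomorphy, so it tells us nothing about relationships among taxa.
Most parsimonious ingroup topology: (Taxon 6,((Taxon 9,Taxon 2),(Taxon 7,Taxon 4))).
Taxon 6 is sister to the clade containing all other ingroup taxa, so it is the earliest-diverging (most basal) ingroup lineage.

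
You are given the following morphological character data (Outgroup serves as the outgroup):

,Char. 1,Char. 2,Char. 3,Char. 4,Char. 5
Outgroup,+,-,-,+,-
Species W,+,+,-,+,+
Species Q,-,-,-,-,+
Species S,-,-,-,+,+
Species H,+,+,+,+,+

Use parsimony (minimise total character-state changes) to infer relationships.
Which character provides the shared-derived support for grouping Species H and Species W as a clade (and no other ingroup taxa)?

Character polarity is set by the outgroup: the derived state is whichever differs from the outgroup's state, so for Char. 1, Char. 4 the derived state is '-', and for the remaining characters it is '+'.
Char. 1 (derived state '-') is shared by Species Q and Species S — a synapomorphy uniting that clade.
Char. 2 (derived state '+') is shared by Species H and Species W — a synapomorphy uniting that clade.
Char. 3: derived state '+' in Species H only — an autapomorphy, so it tells us nothing about relationships among taxa.
Char. 4 (derived state '-') is unique to Species Q (autapomorphy; uninformative for grouping).
All ingroup taxa share the derived state '+' for Char. 5; it defines the ingroup but does not resolve relationships within it.
Most parsimonious ingroup topology: ((Species W,Species H),(Species Q,Species S)).
The clade {Species H, Species W} is supported by Char. 2: its derived state '+' occurs in exactly those taxa and in no other taxon (including the outgroup).

Char. 2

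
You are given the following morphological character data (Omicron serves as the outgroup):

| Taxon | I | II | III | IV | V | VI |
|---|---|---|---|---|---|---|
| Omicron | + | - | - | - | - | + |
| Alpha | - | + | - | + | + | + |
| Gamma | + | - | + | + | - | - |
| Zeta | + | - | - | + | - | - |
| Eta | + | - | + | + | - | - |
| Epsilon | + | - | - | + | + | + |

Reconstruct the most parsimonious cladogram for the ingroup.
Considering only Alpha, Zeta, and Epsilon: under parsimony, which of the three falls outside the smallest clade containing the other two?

Zeta

Character polarity is set by the outgroup: the derived state is whichever differs from the outgroup's state, so for I, VI the derived state is '-', and for the remaining characters it is '+'.
I (derived state '-') is unique to Alpha (autapomorphy; uninformative for grouping).
II: derived state '+' in Alpha only — an autapomorphy, so it tells us nothing about relationships among taxa.
Only Eta and Gamma show the derived state '+' for III, supporting them as a clade.
IV (derived state '+') is shared by all ingroup taxa — unites the whole ingroup.
V: derived state '+' in Alpha and Epsilon only — synapomorphy for {Alpha, Epsilon}.
VI (derived state '-') is shared by Eta, Gamma, and Zeta — a synapomorphy uniting that clade.
Most parsimonious ingroup topology: ((Alpha,Epsilon),((Gamma,Eta),Zeta)).
Alpha and Epsilon share a more recent common ancestor with each other than either does with Zeta, so Zeta is the least closely related of the three.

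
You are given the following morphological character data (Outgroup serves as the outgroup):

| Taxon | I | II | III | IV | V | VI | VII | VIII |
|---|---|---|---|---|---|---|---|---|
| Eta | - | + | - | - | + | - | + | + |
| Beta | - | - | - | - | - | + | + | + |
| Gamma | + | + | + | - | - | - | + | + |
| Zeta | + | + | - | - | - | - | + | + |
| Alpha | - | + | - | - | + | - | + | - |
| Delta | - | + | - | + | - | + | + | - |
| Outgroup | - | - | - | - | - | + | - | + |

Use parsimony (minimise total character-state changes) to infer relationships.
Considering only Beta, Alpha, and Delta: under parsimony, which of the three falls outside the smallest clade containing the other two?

Beta

Character polarity is set by the outgroup: the derived state is whichever differs from the outgroup's state, so for VI, VIII the derived state is '-', and for the remaining characters it is '+'.
I: derived state '+' in Gamma and Zeta only — synapomorphy for {Gamma, Zeta}.
II: derived state '+' in Alpha, Delta, Eta, Gamma, and Zeta only — synapomorphy for {Alpha, Delta, Eta, Gamma, Zeta}.
III (derived state '+') is unique to Gamma (autapomorphy; uninformative for grouping).
IV: derived state '+' in Delta only — an autapomorphy, so it tells us nothing about relationships among taxa.
V (derived state '+') is shared by Alpha and Eta — a synapomorphy uniting that clade.
VI: derived state '-' in Alpha, Eta, Gamma, and Zeta only — synapomorphy for {Alpha, Eta, Gamma, Zeta}.
VII (derived state '+') is shared by all ingroup taxa — unites the whole ingroup.
VIII groups Alpha and Delta, which is incompatible with the clades supported by the remaining characters; treating it as convergent (homoplasy) costs fewer steps than any alternative tree.
Most parsimonious ingroup topology: ((Delta,((Zeta,Gamma),(Alpha,Eta))),Beta).
Delta and Alpha share a more recent common ancestor with each other than either does with Beta, so Beta is the least closely related of the three.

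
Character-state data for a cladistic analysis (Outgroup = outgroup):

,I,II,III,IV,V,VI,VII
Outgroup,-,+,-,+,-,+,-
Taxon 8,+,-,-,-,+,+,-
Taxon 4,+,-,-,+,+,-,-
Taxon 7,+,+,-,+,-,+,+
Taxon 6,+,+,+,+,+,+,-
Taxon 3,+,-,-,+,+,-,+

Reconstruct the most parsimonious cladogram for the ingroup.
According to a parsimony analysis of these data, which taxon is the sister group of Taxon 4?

Taxon 3

Character polarity is set by the outgroup: the derived state is whichever differs from the outgroup's state, so for II, IV, VI the derived state is '-', and for the remaining characters it is '+'.
All ingroup taxa share the derived state '+' for I; it defines the ingroup but does not resolve relationships within it.
Only Taxon 3, Taxon 4, and Taxon 8 show the derived state '-' for II, supporting them as a clade.
III: derived state '+' in Taxon 6 only — an autapomorphy, so it tells us nothing about relationships among taxa.
IV: derived state '-' in Taxon 8 only — an autapomorphy, so it tells us nothing about relationships among taxa.
V (derived state '+') is shared by Taxon 3, Taxon 4, Taxon 6, and Taxon 8 — a synapomorphy uniting that clade.
VI (derived state '-') is shared by Taxon 3 and Taxon 4 — a synapomorphy uniting that clade.
VII (state '+') occurs in Taxon 3 and Taxon 7 but conflicts with the nesting implied by the other characters — most parsimoniously interpreted as homoplasy.
Most parsimonious ingroup topology: (((Taxon 8,(Taxon 4,Taxon 3)),Taxon 6),Taxon 7).
Taxon 4 and Taxon 3 form a cherry on this tree, so they are sister taxa.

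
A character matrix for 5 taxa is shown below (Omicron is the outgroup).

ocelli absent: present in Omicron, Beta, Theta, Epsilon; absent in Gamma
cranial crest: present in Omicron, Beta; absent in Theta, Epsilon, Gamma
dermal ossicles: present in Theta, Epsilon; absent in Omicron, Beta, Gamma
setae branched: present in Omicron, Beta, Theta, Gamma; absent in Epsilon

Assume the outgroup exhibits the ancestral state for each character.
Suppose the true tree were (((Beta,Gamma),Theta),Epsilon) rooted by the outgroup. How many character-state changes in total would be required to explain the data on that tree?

6

Map each character onto (((Beta,Gamma),Theta),Epsilon) (rooted by Omicron) and count the minimum state changes it requires (Fitch parsimony):
ocelli absent: 1; cranial crest: 2; dermal ossicles: 2; setae branched: 1.
Total tree length = 6.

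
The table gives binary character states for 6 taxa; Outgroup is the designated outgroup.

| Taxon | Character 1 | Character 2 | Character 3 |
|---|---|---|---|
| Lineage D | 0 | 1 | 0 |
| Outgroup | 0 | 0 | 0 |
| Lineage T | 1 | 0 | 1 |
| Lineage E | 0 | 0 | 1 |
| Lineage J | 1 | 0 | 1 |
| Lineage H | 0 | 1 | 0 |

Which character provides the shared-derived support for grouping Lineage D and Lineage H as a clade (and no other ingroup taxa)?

The outgroup has state '0' for every character, so '1' is the derived state throughout.
Character 1 (derived state '1') is shared by Lineage J and Lineage T — a synapomorphy uniting that clade.
Only Lineage D and Lineage H show the derived state '1' for Character 2, supporting them as a clade.
Character 3 (derived state '1') is shared by Lineage E, Lineage J, and Lineage T — a synapomorphy uniting that clade.
Most parsimonious ingroup topology: (((Lineage J,Lineage T),Lineage E),(Lineage D,Lineage H)).
The clade {Lineage D, Lineage H} is supported by Character 2: its derived state '1' occurs in exactly those taxa and in no other taxon (including the outgroup).

Character 2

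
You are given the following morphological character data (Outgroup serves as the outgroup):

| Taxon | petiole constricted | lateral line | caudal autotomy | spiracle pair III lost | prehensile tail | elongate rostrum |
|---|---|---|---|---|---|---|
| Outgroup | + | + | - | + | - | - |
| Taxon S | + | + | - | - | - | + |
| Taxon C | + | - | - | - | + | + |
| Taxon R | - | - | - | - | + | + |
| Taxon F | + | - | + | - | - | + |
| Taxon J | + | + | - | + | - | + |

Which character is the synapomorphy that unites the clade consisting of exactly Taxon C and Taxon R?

prehensile tail

Character polarity is set by the outgroup: the derived state is whichever differs from the outgroup's state, so for petiole constricted, lateral line, spiracle pair III lost the derived state is '-', and for the remaining characters it is '+'.
petiole constricted (derived state '-') is unique to Taxon R (autapomorphy; uninformative for grouping).
Only Taxon C, Taxon F, and Taxon R show the derived state '-' for lateral line, supporting them as a clade.
caudal autotomy (derived state '+') is unique to Taxon F (autapomorphy; uninformative for grouping).
Only Taxon C, Taxon F, Taxon R, and Taxon S show the derived state '-' for spiracle pair III lost, supporting them as a clade.
Only Taxon C and Taxon R show the derived state '+' for prehensile tail, supporting them as a clade.
All ingroup taxa share the derived state '+' for elongate rostrum; it defines the ingroup but does not resolve relationships within it.
Most parsimonious ingroup topology: ((Taxon S,((Taxon C,Taxon R),Taxon F)),Taxon J).
The clade {Taxon C, Taxon R} is supported by prehensile tail: its derived state '+' occurs in exactly those taxa and in no other taxon (including the outgroup).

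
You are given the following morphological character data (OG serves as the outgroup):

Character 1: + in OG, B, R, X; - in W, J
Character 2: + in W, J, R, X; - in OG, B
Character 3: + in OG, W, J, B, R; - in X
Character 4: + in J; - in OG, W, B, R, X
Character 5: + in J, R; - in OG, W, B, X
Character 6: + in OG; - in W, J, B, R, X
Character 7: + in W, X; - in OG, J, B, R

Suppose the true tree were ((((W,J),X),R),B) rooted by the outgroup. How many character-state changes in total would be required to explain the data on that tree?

9

Map each character onto ((((W,J),X),R),B) (rooted by OG) and count the minimum state changes it requires (Fitch parsimony):
Character 1: 1; Character 2: 1; Character 3: 1; Character 4: 1; Character 5: 2; Character 6: 1; Character 7: 2.
Total tree length = 9.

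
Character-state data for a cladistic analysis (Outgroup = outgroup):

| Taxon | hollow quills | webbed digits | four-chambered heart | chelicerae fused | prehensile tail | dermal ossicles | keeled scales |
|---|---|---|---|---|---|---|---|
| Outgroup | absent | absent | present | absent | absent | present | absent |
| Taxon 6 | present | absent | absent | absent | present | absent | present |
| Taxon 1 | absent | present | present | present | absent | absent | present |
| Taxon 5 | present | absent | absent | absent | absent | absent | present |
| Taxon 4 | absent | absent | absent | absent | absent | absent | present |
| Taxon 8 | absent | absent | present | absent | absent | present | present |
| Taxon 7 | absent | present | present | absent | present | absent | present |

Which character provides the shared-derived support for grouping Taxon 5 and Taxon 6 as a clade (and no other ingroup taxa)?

hollow quills

Character polarity is set by the outgroup: the derived state is whichever differs from the outgroup's state, so for four-chambered heart, dermal ossicles the derived state is 'absent', and for the remaining characters it is 'present'.
hollow quills (derived state 'present') is shared by Taxon 5 and Taxon 6 — a synapomorphy uniting that clade.
webbed digits (derived state 'present') is shared by Taxon 1 and Taxon 7 — a synapomorphy uniting that clade.
Only Taxon 4, Taxon 5, and Taxon 6 show the derived state 'absent' for four-chambered heart, supporting them as a clade.
chelicerae fused (derived state 'present') is unique to Taxon 1 (autapomorphy; uninformative for grouping).
prehensile tail (state 'present') occurs in Taxon 6 and Taxon 7 but conflicts with the nesting implied by the other characters — most parsimoniously interpreted as homoplasy.
Only Taxon 1, Taxon 4, Taxon 5, Taxon 6, and Taxon 7 show the derived state 'absent' for dermal ossicles, supporting them as a clade.
keeled scales (derived state 'present') is shared by all ingroup taxa — unites the whole ingroup.
Most parsimonious ingroup topology: ((((Taxon 6,Taxon 5),Taxon 4),(Taxon 1,Taxon 7)),Taxon 8).
The clade {Taxon 5, Taxon 6} is supported by hollow quills: its derived state 'present' occurs in exactly those taxa and in no other taxon (including the outgroup).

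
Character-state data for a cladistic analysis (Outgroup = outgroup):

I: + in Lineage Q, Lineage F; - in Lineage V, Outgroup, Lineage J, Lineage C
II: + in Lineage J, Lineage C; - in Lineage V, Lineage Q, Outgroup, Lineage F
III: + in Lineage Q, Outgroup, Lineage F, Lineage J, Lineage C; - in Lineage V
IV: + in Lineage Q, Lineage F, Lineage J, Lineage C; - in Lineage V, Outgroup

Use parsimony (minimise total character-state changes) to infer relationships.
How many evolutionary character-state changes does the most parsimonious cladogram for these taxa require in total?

Character polarity is set by the outgroup: the derived state is whichever differs from the outgroup's state, so for III the derived state is '-', and for the remaining characters it is '+'.
I (derived state '+') is shared by Lineage F and Lineage Q — a synapomorphy uniting that clade.
II (derived state '+') is shared by Lineage C and Lineage J — a synapomorphy uniting that clade.
III: derived state '-' in Lineage V only — an autapomorphy, so it tells us nothing about relationships among taxa.
Only Lineage C, Lineage F, Lineage J, and Lineage Q show the derived state '+' for IV, supporting them as a clade.
Most parsimonious ingroup topology: (((Lineage F,Lineage Q),(Lineage C,Lineage J)),Lineage V).
Changes per character on this tree: I: 1; II: 1; III: 1; IV: 1.
Total = 4.

4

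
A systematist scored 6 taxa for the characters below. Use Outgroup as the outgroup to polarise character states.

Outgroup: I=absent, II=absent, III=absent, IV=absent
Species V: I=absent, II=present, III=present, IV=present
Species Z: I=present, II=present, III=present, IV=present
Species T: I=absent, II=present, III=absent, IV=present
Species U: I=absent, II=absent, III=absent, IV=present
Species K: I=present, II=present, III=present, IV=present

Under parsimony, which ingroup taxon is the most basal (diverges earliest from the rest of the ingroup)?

The outgroup has state 'absent' for every character, so 'present' is the derived state throughout.
I (derived state 'present') is shared by Species K and Species Z — a synapomorphy uniting that clade.
II (derived state 'present') is shared by Species K, Species T, Species V, and Species Z — a synapomorphy uniting that clade.
III: derived state 'present' in Species K, Species V, and Species Z only — synapomorphy for {Species K, Species V, Species Z}.
IV (derived state 'present') is shared by all ingroup taxa — unites the whole ingroup.
Most parsimonious ingroup topology: (((Species V,(Species Z,Species K)),Species T),Species U).
Species U is sister to the clade containing all other ingroup taxa, so it is the earliest-diverging (most basal) ingroup lineage.

Species U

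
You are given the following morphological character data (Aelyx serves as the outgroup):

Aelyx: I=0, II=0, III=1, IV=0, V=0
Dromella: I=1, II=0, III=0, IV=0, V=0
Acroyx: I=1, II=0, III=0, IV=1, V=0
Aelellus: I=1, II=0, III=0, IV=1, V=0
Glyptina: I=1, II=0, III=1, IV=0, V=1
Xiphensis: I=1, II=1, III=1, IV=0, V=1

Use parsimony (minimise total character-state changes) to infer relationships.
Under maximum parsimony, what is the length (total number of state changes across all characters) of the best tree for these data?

Character polarity is set by the outgroup: the derived state is whichever differs from the outgroup's state, so for III the derived state is '0', and for the remaining characters it is '1'.
All ingroup taxa share the derived state '1' for I; it defines the ingroup but does not resolve relationships within it.
II: derived state '1' in Xiphensis only — an autapomorphy, so it tells us nothing about relationships among taxa.
III (derived state '0') is shared by Acroyx, Aelellus, and Dromella — a synapomorphy uniting that clade.
Only Acroyx and Aelellus show the derived state '1' for IV, supporting them as a clade.
V (derived state '1') is shared by Glyptina and Xiphensis — a synapomorphy uniting that clade.
Most parsimonious ingroup topology: ((Dromella,(Acroyx,Aelellus)),(Glyptina,Xiphensis)).
Changes per character on this tree: I: 1; II: 1; III: 1; IV: 1; V: 1.
Total = 5.

5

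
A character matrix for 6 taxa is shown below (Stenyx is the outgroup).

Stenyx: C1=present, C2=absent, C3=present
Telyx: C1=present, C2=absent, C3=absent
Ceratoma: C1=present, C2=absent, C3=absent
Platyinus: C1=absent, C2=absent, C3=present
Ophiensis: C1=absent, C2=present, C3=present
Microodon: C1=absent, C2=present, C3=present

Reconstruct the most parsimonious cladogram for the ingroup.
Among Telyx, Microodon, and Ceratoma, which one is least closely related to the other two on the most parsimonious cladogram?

Microodon

Character polarity is set by the outgroup: the derived state is whichever differs from the outgroup's state, so for C1, C3 the derived state is 'absent', and for the remaining characters it is 'present'.
C1 (derived state 'absent') is shared by Microodon, Ophiensis, and Platyinus — a synapomorphy uniting that clade.
C2 (derived state 'present') is shared by Microodon and Ophiensis — a synapomorphy uniting that clade.
C3: derived state 'absent' in Ceratoma and Telyx only — synapomorphy for {Ceratoma, Telyx}.
Most parsimonious ingroup topology: ((Telyx,Ceratoma),(Platyinus,(Ophiensis,Microodon))).
Ceratoma and Telyx share a more recent common ancestor with each other than either does with Microodon, so Microodon is the least closely related of the three.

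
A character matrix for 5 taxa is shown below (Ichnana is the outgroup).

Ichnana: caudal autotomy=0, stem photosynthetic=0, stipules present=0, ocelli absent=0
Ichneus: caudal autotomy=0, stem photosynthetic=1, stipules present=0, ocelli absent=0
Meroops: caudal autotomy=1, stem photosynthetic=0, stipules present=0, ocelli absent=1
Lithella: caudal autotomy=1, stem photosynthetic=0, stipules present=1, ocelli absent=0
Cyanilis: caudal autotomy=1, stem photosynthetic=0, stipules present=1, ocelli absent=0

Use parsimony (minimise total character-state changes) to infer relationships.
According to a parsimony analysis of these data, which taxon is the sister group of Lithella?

Cyanilis

The outgroup has state '0' for every character, so '1' is the derived state throughout.
caudal autotomy: derived state '1' in Cyanilis, Lithella, and Meroops only — synapomorphy for {Cyanilis, Lithella, Meroops}.
stem photosynthetic: derived state '1' in Ichneus only — an autapomorphy, so it tells us nothing about relationships among taxa.
Only Cyanilis and Lithella show the derived state '1' for stipules present, supporting them as a clade.
ocelli absent: derived state '1' in Meroops only — an autapomorphy, so it tells us nothing about relationships among taxa.
Most parsimonious ingroup topology: (Ichneus,(Meroops,(Lithella,Cyanilis))).
Lithella and Cyanilis form a cherry on this tree, so they are sister taxa.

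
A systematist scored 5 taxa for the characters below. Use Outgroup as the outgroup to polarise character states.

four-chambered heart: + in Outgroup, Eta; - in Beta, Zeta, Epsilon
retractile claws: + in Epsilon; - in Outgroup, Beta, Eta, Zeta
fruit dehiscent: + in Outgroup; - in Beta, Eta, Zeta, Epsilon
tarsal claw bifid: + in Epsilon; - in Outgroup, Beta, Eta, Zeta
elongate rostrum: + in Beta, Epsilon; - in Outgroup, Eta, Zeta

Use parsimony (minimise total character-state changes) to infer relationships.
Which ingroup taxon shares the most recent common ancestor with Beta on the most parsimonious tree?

Character polarity is set by the outgroup: the derived state is whichever differs from the outgroup's state, so for four-chambered heart, fruit dehiscent the derived state is '-', and for the remaining characters it is '+'.
four-chambered heart (derived state '-') is shared by Beta, Epsilon, and Zeta — a synapomorphy uniting that clade.
retractile claws (derived state '+') is unique to Epsilon (autapomorphy; uninformative for grouping).
fruit dehiscent (derived state '-') is shared by all ingroup taxa — unites the whole ingroup.
tarsal claw bifid (derived state '+') is unique to Epsilon (autapomorphy; uninformative for grouping).
Only Beta and Epsilon show the derived state '+' for elongate rostrum, supporting them as a clade.
Most parsimonious ingroup topology: (((Beta,Epsilon),Zeta),Eta).
Beta and Epsilon form a cherry on this tree, so they are sister taxa.

Epsilon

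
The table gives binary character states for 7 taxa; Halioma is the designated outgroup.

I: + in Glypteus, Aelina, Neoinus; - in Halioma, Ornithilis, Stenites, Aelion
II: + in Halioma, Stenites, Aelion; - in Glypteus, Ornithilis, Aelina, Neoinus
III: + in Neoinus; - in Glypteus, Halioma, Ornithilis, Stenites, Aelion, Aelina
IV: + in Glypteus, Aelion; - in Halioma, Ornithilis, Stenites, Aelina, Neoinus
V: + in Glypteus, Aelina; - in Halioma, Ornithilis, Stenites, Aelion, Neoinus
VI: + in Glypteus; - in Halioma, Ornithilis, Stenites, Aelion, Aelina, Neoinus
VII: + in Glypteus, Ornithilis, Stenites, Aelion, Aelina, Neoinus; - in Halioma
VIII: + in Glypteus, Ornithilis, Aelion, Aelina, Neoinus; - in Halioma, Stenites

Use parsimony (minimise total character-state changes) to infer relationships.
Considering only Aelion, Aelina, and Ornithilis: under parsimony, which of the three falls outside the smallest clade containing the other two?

Aelion

Character polarity is set by the outgroup: the derived state is whichever differs from the outgroup's state, so for II the derived state is '-', and for the remaining characters it is '+'.
Only Aelina, Glypteus, and Neoinus show the derived state '+' for I, supporting them as a clade.
II (derived state '-') is shared by Aelina, Glypteus, Neoinus, and Ornithilis — a synapomorphy uniting that clade.
III (derived state '+') is unique to Neoinus (autapomorphy; uninformative for grouping).
IV groups Aelion and Glypteus, which is incompatible with the clades supported by the remaining characters; treating it as convergent (homoplasy) costs fewer steps than any alternative tree.
V (derived state '+') is shared by Aelina and Glypteus — a synapomorphy uniting that clade.
VI: derived state '+' in Glypteus only — an autapomorphy, so it tells us nothing about relationships among taxa.
VII (derived state '+') is shared by all ingroup taxa — unites the whole ingroup.
VIII: derived state '+' in Aelina, Aelion, Glypteus, Neoinus, and Ornithilis only — synapomorphy for {Aelina, Aelion, Glypteus, Neoinus, Ornithilis}.
Most parsimonious ingroup topology: (((Ornithilis,(Neoinus,(Aelina,Glypteus))),Aelion),Stenites).
Ornithilis and Aelina share a more recent common ancestor with each other than either does with Aelion, so Aelion is the least closely related of the three.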